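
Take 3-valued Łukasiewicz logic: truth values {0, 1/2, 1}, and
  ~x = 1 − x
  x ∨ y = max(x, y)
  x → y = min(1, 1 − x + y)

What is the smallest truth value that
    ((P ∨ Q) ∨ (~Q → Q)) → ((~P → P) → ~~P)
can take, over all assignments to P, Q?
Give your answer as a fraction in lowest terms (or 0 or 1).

Take P = 1/2, Q = 1/2:
P ∨ Q = 1/2 ∨ 1/2 = 1/2
~Q = ~1/2 = 1/2
~Q → Q = 1/2 → 1/2 = 1
(P ∨ Q) ∨ (~Q → Q) = 1/2 ∨ 1 = 1
~P = ~1/2 = 1/2
~P → P = 1/2 → 1/2 = 1
~P = ~1/2 = 1/2
~~P = ~1/2 = 1/2
(~P → P) → ~~P = 1 → 1/2 = 1/2
((P ∨ Q) ∨ (~Q → Q)) → ((~P → P) → ~~P) = 1 → 1/2 = 1/2
No assignment yields a value below 1/2, so this is the minimum.

1/2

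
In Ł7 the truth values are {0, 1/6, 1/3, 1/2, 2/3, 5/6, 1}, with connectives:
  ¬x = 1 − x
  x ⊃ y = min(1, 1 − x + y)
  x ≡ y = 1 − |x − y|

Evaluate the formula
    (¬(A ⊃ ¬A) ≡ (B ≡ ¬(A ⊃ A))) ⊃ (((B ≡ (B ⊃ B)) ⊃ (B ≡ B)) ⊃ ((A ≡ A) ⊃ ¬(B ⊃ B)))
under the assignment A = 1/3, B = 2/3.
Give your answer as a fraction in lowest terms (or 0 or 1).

1/3

¬A = ¬1/3 = 2/3
A ⊃ ¬A = 1/3 ⊃ 2/3 = 1
¬(A ⊃ ¬A) = ¬1 = 0
A ⊃ A = 1/3 ⊃ 1/3 = 1
¬(A ⊃ A) = ¬1 = 0
B ≡ ¬(A ⊃ A) = 2/3 ≡ 0 = 1/3
¬(A ⊃ ¬A) ≡ (B ≡ ¬(A ⊃ A)) = 0 ≡ 1/3 = 2/3
B ⊃ B = 2/3 ⊃ 2/3 = 1
B ≡ (B ⊃ B) = 2/3 ≡ 1 = 2/3
B ≡ B = 2/3 ≡ 2/3 = 1
(B ≡ (B ⊃ B)) ⊃ (B ≡ B) = 2/3 ⊃ 1 = 1
A ≡ A = 1/3 ≡ 1/3 = 1
B ⊃ B = 2/3 ⊃ 2/3 = 1
¬(B ⊃ B) = ¬1 = 0
(A ≡ A) ⊃ ¬(B ⊃ B) = 1 ⊃ 0 = 0
((B ≡ (B ⊃ B)) ⊃ (B ≡ B)) ⊃ ((A ≡ A) ⊃ ¬(B ⊃ B)) = 1 ⊃ 0 = 0
(¬(A ⊃ ¬A) ≡ (B ≡ ¬(A ⊃ A))) ⊃ (((B ≡ (B ⊃ B)) ⊃ (B ≡ B)) ⊃ ((A ≡ A) ⊃ ¬(B ⊃ B))) = 2/3 ⊃ 0 = 1/3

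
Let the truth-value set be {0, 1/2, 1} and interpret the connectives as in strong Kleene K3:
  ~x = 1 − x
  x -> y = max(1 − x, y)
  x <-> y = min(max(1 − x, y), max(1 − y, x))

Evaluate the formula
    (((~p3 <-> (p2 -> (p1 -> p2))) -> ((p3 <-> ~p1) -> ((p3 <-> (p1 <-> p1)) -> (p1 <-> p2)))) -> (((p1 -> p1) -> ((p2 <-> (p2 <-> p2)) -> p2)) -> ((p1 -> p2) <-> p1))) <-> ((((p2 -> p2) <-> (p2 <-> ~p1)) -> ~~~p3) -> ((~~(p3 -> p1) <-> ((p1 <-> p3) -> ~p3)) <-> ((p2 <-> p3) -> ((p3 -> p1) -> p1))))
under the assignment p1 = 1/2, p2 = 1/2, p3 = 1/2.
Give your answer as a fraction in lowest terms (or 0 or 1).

1/2

~p3 = ~1/2 = 1/2
p1 -> p2 = 1/2 -> 1/2 = 1/2
p2 -> (p1 -> p2) = 1/2 -> 1/2 = 1/2
~p3 <-> (p2 -> (p1 -> p2)) = 1/2 <-> 1/2 = 1/2
~p1 = ~1/2 = 1/2
p3 <-> ~p1 = 1/2 <-> 1/2 = 1/2
p1 <-> p1 = 1/2 <-> 1/2 = 1/2
p3 <-> (p1 <-> p1) = 1/2 <-> 1/2 = 1/2
p1 <-> p2 = 1/2 <-> 1/2 = 1/2
(p3 <-> (p1 <-> p1)) -> (p1 <-> p2) = 1/2 -> 1/2 = 1/2
(p3 <-> ~p1) -> ((p3 <-> (p1 <-> p1)) -> (p1 <-> p2)) = 1/2 -> 1/2 = 1/2
(~p3 <-> (p2 -> (p1 -> p2))) -> ((p3 <-> ~p1) -> ((p3 <-> (p1 <-> p1)) -> (p1 <-> p2))) = 1/2 -> 1/2 = 1/2
p1 -> p1 = 1/2 -> 1/2 = 1/2
p2 <-> p2 = 1/2 <-> 1/2 = 1/2
p2 <-> (p2 <-> p2) = 1/2 <-> 1/2 = 1/2
(p2 <-> (p2 <-> p2)) -> p2 = 1/2 -> 1/2 = 1/2
(p1 -> p1) -> ((p2 <-> (p2 <-> p2)) -> p2) = 1/2 -> 1/2 = 1/2
p1 -> p2 = 1/2 -> 1/2 = 1/2
(p1 -> p2) <-> p1 = 1/2 <-> 1/2 = 1/2
((p1 -> p1) -> ((p2 <-> (p2 <-> p2)) -> p2)) -> ((p1 -> p2) <-> p1) = 1/2 -> 1/2 = 1/2
((~p3 <-> (p2 -> (p1 -> p2))) -> ((p3 <-> ~p1) -> ((p3 <-> (p1 <-> p1)) -> (p1 <-> p2)))) -> (((p1 -> p1) -> ((p2 <-> (p2 <-> p2)) -> p2)) -> ((p1 -> p2) <-> p1)) = 1/2 -> 1/2 = 1/2
p2 -> p2 = 1/2 -> 1/2 = 1/2
~p1 = ~1/2 = 1/2
p2 <-> ~p1 = 1/2 <-> 1/2 = 1/2
(p2 -> p2) <-> (p2 <-> ~p1) = 1/2 <-> 1/2 = 1/2
~p3 = ~1/2 = 1/2
~~p3 = ~1/2 = 1/2
~~~p3 = ~1/2 = 1/2
((p2 -> p2) <-> (p2 <-> ~p1)) -> ~~~p3 = 1/2 -> 1/2 = 1/2
p3 -> p1 = 1/2 -> 1/2 = 1/2
~(p3 -> p1) = ~1/2 = 1/2
~~(p3 -> p1) = ~1/2 = 1/2
p1 <-> p3 = 1/2 <-> 1/2 = 1/2
~p3 = ~1/2 = 1/2
(p1 <-> p3) -> ~p3 = 1/2 -> 1/2 = 1/2
~~(p3 -> p1) <-> ((p1 <-> p3) -> ~p3) = 1/2 <-> 1/2 = 1/2
p2 <-> p3 = 1/2 <-> 1/2 = 1/2
p3 -> p1 = 1/2 -> 1/2 = 1/2
(p3 -> p1) -> p1 = 1/2 -> 1/2 = 1/2
(p2 <-> p3) -> ((p3 -> p1) -> p1) = 1/2 -> 1/2 = 1/2
(~~(p3 -> p1) <-> ((p1 <-> p3) -> ~p3)) <-> ((p2 <-> p3) -> ((p3 -> p1) -> p1)) = 1/2 <-> 1/2 = 1/2
(((p2 -> p2) <-> (p2 <-> ~p1)) -> ~~~p3) -> ((~~(p3 -> p1) <-> ((p1 <-> p3) -> ~p3)) <-> ((p2 <-> p3) -> ((p3 -> p1) -> p1))) = 1/2 -> 1/2 = 1/2
(((~p3 <-> (p2 -> (p1 -> p2))) -> ((p3 <-> ~p1) -> ((p3 <-> (p1 <-> p1)) -> (p1 <-> p2)))) -> (((p1 -> p1) -> ((p2 <-> (p2 <-> p2)) -> p2)) -> ((p1 -> p2) <-> p1))) <-> ((((p2 -> p2) <-> (p2 <-> ~p1)) -> ~~~p3) -> ((~~(p3 -> p1) <-> ((p1 <-> p3) -> ~p3)) <-> ((p2 <-> p3) -> ((p3 -> p1) -> p1)))) = 1/2 <-> 1/2 = 1/2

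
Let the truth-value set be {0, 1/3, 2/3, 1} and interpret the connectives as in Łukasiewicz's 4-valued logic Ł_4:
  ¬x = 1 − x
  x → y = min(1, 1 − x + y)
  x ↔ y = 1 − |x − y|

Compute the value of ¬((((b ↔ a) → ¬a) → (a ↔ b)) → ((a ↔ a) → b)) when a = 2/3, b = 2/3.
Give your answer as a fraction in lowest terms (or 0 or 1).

1/3

b ↔ a = 2/3 ↔ 2/3 = 1
¬a = ¬2/3 = 1/3
(b ↔ a) → ¬a = 1 → 1/3 = 1/3
a ↔ b = 2/3 ↔ 2/3 = 1
((b ↔ a) → ¬a) → (a ↔ b) = 1/3 → 1 = 1
a ↔ a = 2/3 ↔ 2/3 = 1
(a ↔ a) → b = 1 → 2/3 = 2/3
(((b ↔ a) → ¬a) → (a ↔ b)) → ((a ↔ a) → b) = 1 → 2/3 = 2/3
¬((((b ↔ a) → ¬a) → (a ↔ b)) → ((a ↔ a) → b)) = ¬2/3 = 1/3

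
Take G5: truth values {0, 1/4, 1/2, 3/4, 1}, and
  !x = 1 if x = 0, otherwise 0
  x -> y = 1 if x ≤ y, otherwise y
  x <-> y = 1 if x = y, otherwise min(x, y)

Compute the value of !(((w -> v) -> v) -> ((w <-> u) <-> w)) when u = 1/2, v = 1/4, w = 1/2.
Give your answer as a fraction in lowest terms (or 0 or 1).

0

w -> v = 1/2 -> 1/4 = 1/4
(w -> v) -> v = 1/4 -> 1/4 = 1
w <-> u = 1/2 <-> 1/2 = 1
(w <-> u) <-> w = 1 <-> 1/2 = 1/2
((w -> v) -> v) -> ((w <-> u) <-> w) = 1 -> 1/2 = 1/2
!(((w -> v) -> v) -> ((w <-> u) <-> w)) = !1/2 = 0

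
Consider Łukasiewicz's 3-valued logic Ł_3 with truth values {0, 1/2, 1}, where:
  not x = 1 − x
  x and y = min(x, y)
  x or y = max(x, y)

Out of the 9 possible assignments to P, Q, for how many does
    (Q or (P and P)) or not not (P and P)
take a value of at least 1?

P = 0, Q = 0 ↦ 0  <
P = 0, Q = 1/2 ↦ 1/2  <
P = 0, Q = 1 ↦ 1  ≥
P = 1/2, Q = 0 ↦ 1/2  <
P = 1/2, Q = 1/2 ↦ 1/2  <
P = 1/2, Q = 1 ↦ 1  ≥
P = 1, Q = 0 ↦ 1  ≥
P = 1, Q = 1/2 ↦ 1  ≥
P = 1, Q = 1 ↦ 1  ≥
So 5 of the 9 assignments meet the threshold.

5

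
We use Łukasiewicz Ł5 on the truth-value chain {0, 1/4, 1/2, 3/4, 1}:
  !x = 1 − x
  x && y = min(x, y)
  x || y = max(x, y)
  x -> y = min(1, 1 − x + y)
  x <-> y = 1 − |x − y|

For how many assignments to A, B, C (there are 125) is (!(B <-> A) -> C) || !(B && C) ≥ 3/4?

124

value 1: 111 assignments (counts)
value 3/4: 13 assignments (counts)
value 1/2: 1 assignment
So 124 of the 125 assignments meet the threshold.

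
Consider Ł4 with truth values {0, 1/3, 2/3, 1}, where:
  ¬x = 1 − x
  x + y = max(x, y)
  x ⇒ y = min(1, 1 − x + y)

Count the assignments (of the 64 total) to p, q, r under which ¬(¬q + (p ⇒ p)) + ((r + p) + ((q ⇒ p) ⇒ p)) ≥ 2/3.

56

value 1: 37 assignments (counts)
value 2/3: 19 assignments (counts)
value 1/3: 7 assignments
value 0: 1 assignment
So 56 of the 64 assignments meet the threshold.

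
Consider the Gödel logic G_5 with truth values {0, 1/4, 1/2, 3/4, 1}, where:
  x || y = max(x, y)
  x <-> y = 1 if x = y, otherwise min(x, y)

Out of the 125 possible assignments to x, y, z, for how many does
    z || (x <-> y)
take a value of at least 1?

value 1: 45 assignments (counts)
value 3/4: 26 assignments
value 1/2: 26 assignments
value 1/4: 20 assignments
value 0: 8 assignments
So 45 of the 125 assignments meet the threshold.

45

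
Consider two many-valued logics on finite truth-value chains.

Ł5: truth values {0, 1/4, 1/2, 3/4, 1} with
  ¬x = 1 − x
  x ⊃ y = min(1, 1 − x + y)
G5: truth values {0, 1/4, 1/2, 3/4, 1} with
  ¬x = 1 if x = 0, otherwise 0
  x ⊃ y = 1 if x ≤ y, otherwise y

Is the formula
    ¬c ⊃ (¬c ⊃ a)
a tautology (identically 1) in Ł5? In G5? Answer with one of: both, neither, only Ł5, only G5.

neither

In Ł5: at a = 0, c = 0 the value is 0 — not a tautology.
In G5: at a = 0, c = 0 the value is 0 — not a tautology.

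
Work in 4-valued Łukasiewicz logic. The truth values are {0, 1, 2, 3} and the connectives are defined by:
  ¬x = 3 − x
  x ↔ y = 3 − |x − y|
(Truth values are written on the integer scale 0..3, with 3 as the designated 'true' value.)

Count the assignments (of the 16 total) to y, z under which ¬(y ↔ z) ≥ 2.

6

y = 0, z = 0 ↦ 0  <
y = 0, z = 1 ↦ 1  <
y = 0, z = 2 ↦ 2  ≥
y = 0, z = 3 ↦ 3  ≥
y = 1, z = 0 ↦ 1  <
y = 1, z = 1 ↦ 0  <
y = 1, z = 2 ↦ 1  <
y = 1, z = 3 ↦ 2  ≥
y = 2, z = 0 ↦ 2  ≥
y = 2, z = 1 ↦ 1  <
y = 2, z = 2 ↦ 0  <
y = 2, z = 3 ↦ 1  <
y = 3, z = 0 ↦ 3  ≥
y = 3, z = 1 ↦ 2  ≥
y = 3, z = 2 ↦ 1  <
y = 3, z = 3 ↦ 0  <
So 6 of the 16 assignments meet the threshold.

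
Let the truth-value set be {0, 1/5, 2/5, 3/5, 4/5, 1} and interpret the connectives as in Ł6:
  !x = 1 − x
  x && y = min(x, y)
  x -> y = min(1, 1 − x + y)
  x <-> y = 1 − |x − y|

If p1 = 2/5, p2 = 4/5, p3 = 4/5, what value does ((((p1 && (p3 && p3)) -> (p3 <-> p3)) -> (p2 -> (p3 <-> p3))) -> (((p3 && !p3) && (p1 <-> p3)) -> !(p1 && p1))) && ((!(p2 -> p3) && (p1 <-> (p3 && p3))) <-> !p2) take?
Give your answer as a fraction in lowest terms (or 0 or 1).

4/5

p3 && p3 = 4/5 && 4/5 = 4/5
p1 && (p3 && p3) = 2/5 && 4/5 = 2/5
p3 <-> p3 = 4/5 <-> 4/5 = 1
(p1 && (p3 && p3)) -> (p3 <-> p3) = 2/5 -> 1 = 1
p3 <-> p3 = 4/5 <-> 4/5 = 1
p2 -> (p3 <-> p3) = 4/5 -> 1 = 1
((p1 && (p3 && p3)) -> (p3 <-> p3)) -> (p2 -> (p3 <-> p3)) = 1 -> 1 = 1
!p3 = !4/5 = 1/5
p3 && !p3 = 4/5 && 1/5 = 1/5
p1 <-> p3 = 2/5 <-> 4/5 = 3/5
(p3 && !p3) && (p1 <-> p3) = 1/5 && 3/5 = 1/5
p1 && p1 = 2/5 && 2/5 = 2/5
!(p1 && p1) = !2/5 = 3/5
((p3 && !p3) && (p1 <-> p3)) -> !(p1 && p1) = 1/5 -> 3/5 = 1
(((p1 && (p3 && p3)) -> (p3 <-> p3)) -> (p2 -> (p3 <-> p3))) -> (((p3 && !p3) && (p1 <-> p3)) -> !(p1 && p1)) = 1 -> 1 = 1
p2 -> p3 = 4/5 -> 4/5 = 1
!(p2 -> p3) = !1 = 0
p3 && p3 = 4/5 && 4/5 = 4/5
p1 <-> (p3 && p3) = 2/5 <-> 4/5 = 3/5
!(p2 -> p3) && (p1 <-> (p3 && p3)) = 0 && 3/5 = 0
!p2 = !4/5 = 1/5
(!(p2 -> p3) && (p1 <-> (p3 && p3))) <-> !p2 = 0 <-> 1/5 = 4/5
((((p1 && (p3 && p3)) -> (p3 <-> p3)) -> (p2 -> (p3 <-> p3))) -> (((p3 && !p3) && (p1 <-> p3)) -> !(p1 && p1))) && ((!(p2 -> p3) && (p1 <-> (p3 && p3))) <-> !p2) = 1 && 4/5 = 4/5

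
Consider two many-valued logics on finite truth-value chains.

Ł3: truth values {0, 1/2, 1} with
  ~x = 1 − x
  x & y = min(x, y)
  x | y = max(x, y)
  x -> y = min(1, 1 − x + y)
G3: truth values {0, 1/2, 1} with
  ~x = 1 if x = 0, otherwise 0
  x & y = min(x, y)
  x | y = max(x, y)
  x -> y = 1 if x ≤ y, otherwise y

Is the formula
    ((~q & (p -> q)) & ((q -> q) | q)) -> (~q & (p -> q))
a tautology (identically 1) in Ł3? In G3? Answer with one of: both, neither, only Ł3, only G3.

In Ł3: every assignment gives 1 — tautology.
In G3: every assignment gives 1 — tautology.

both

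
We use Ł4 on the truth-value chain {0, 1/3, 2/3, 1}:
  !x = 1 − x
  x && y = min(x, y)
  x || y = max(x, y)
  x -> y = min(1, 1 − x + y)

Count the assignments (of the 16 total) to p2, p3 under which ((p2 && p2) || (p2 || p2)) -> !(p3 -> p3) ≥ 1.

p2 = 0, p3 = 0 ↦ 1  ≥
p2 = 0, p3 = 1/3 ↦ 1  ≥
p2 = 0, p3 = 2/3 ↦ 1  ≥
p2 = 0, p3 = 1 ↦ 1  ≥
p2 = 1/3, p3 = 0 ↦ 2/3  <
p2 = 1/3, p3 = 1/3 ↦ 2/3  <
p2 = 1/3, p3 = 2/3 ↦ 2/3  <
p2 = 1/3, p3 = 1 ↦ 2/3  <
p2 = 2/3, p3 = 0 ↦ 1/3  <
p2 = 2/3, p3 = 1/3 ↦ 1/3  <
p2 = 2/3, p3 = 2/3 ↦ 1/3  <
p2 = 2/3, p3 = 1 ↦ 1/3  <
p2 = 1, p3 = 0 ↦ 0  <
p2 = 1, p3 = 1/3 ↦ 0  <
p2 = 1, p3 = 2/3 ↦ 0  <
p2 = 1, p3 = 1 ↦ 0  <
So 4 of the 16 assignments meet the threshold.

4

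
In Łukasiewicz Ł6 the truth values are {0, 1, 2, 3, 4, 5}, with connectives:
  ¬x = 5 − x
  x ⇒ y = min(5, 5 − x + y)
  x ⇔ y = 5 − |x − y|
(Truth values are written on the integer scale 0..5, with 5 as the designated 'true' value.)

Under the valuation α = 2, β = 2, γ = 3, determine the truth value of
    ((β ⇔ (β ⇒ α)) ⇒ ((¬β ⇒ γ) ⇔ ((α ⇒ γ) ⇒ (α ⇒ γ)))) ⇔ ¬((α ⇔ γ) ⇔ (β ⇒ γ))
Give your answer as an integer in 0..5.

β ⇒ α = 2 ⇒ 2 = 5
β ⇔ (β ⇒ α) = 2 ⇔ 5 = 2
¬β = ¬2 = 3
¬β ⇒ γ = 3 ⇒ 3 = 5
α ⇒ γ = 2 ⇒ 3 = 5
α ⇒ γ = 2 ⇒ 3 = 5
(α ⇒ γ) ⇒ (α ⇒ γ) = 5 ⇒ 5 = 5
(¬β ⇒ γ) ⇔ ((α ⇒ γ) ⇒ (α ⇒ γ)) = 5 ⇔ 5 = 5
(β ⇔ (β ⇒ α)) ⇒ ((¬β ⇒ γ) ⇔ ((α ⇒ γ) ⇒ (α ⇒ γ))) = 2 ⇒ 5 = 5
α ⇔ γ = 2 ⇔ 3 = 4
β ⇒ γ = 2 ⇒ 3 = 5
(α ⇔ γ) ⇔ (β ⇒ γ) = 4 ⇔ 5 = 4
¬((α ⇔ γ) ⇔ (β ⇒ γ)) = ¬4 = 1
((β ⇔ (β ⇒ α)) ⇒ ((¬β ⇒ γ) ⇔ ((α ⇒ γ) ⇒ (α ⇒ γ)))) ⇔ ¬((α ⇔ γ) ⇔ (β ⇒ γ)) = 5 ⇔ 1 = 1

1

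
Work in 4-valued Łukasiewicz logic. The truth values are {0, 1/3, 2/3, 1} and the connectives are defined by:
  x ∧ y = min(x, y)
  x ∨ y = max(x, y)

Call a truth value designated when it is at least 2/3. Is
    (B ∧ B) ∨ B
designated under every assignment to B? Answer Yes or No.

Counterexample: take B = 0.
B ∧ B = 0 ∧ 0 = 0
(B ∧ B) ∨ B = 0 ∨ 0 = 0
This gives 0, which is below 2/3.

No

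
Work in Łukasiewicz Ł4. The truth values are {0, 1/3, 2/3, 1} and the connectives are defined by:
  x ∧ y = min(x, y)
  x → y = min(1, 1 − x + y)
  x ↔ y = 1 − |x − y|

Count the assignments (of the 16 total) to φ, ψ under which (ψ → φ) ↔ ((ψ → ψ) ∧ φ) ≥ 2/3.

12

φ = 0, ψ = 0 ↦ 0  <
φ = 0, ψ = 1/3 ↦ 1/3  <
φ = 0, ψ = 2/3 ↦ 2/3  ≥
φ = 0, ψ = 1 ↦ 1  ≥
φ = 1/3, ψ = 0 ↦ 1/3  <
φ = 1/3, ψ = 1/3 ↦ 1/3  <
φ = 1/3, ψ = 2/3 ↦ 2/3  ≥
φ = 1/3, ψ = 1 ↦ 1  ≥
φ = 2/3, ψ = 0 ↦ 2/3  ≥
φ = 2/3, ψ = 1/3 ↦ 2/3  ≥
φ = 2/3, ψ = 2/3 ↦ 2/3  ≥
φ = 2/3, ψ = 1 ↦ 1  ≥
φ = 1, ψ = 0 ↦ 1  ≥
φ = 1, ψ = 1/3 ↦ 1  ≥
φ = 1, ψ = 2/3 ↦ 1  ≥
φ = 1, ψ = 1 ↦ 1  ≥
So 12 of the 16 assignments meet the threshold.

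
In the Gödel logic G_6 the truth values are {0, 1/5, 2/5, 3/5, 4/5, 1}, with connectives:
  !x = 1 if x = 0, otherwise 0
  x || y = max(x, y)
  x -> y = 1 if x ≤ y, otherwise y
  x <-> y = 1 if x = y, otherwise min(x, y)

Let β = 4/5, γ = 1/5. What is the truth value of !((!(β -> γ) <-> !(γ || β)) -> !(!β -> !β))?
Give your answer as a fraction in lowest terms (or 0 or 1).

1

β -> γ = 4/5 -> 1/5 = 1/5
!(β -> γ) = !1/5 = 0
γ || β = 1/5 || 4/5 = 4/5
!(γ || β) = !4/5 = 0
!(β -> γ) <-> !(γ || β) = 0 <-> 0 = 1
!β = !4/5 = 0
!β = !4/5 = 0
!β -> !β = 0 -> 0 = 1
!(!β -> !β) = !1 = 0
(!(β -> γ) <-> !(γ || β)) -> !(!β -> !β) = 1 -> 0 = 0
!((!(β -> γ) <-> !(γ || β)) -> !(!β -> !β)) = !0 = 1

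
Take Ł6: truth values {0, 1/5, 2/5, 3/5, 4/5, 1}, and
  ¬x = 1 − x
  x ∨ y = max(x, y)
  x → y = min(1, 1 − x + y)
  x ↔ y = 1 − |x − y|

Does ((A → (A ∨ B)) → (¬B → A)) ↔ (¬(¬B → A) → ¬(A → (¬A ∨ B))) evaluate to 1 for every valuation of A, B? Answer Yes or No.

No

Counterexample: take A = 3/5, B = 0.
A ∨ B = 3/5 ∨ 0 = 3/5
A → (A ∨ B) = 3/5 → 3/5 = 1
¬B = ¬0 = 1
¬B → A = 1 → 3/5 = 3/5
(A → (A ∨ B)) → (¬B → A) = 1 → 3/5 = 3/5
¬B = ¬0 = 1
¬B → A = 1 → 3/5 = 3/5
¬(¬B → A) = ¬3/5 = 2/5
¬A = ¬3/5 = 2/5
¬A ∨ B = 2/5 ∨ 0 = 2/5
A → (¬A ∨ B) = 3/5 → 2/5 = 4/5
¬(A → (¬A ∨ B)) = ¬4/5 = 1/5
¬(¬B → A) → ¬(A → (¬A ∨ B)) = 2/5 → 1/5 = 4/5
((A → (A ∨ B)) → (¬B → A)) ↔ (¬(¬B → A) → ¬(A → (¬A ∨ B))) = 3/5 ↔ 4/5 = 4/5
This gives 4/5 ≠ 1.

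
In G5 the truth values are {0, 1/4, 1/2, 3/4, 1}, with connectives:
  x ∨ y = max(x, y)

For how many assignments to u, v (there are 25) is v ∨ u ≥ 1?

value 1: 9 assignments (counts)
value 3/4: 7 assignments
value 1/2: 5 assignments
value 1/4: 3 assignments
value 0: 1 assignment
So 9 of the 25 assignments meet the threshold.

9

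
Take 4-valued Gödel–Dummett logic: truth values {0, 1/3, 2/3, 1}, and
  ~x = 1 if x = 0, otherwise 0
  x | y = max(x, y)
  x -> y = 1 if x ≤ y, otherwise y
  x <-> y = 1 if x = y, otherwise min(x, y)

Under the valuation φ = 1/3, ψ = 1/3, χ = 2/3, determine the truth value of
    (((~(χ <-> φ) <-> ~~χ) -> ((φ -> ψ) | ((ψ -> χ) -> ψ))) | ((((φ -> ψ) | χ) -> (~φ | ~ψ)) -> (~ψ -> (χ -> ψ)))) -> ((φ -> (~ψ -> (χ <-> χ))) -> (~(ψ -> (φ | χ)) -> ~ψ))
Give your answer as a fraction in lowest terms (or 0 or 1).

1

χ <-> φ = 2/3 <-> 1/3 = 1/3
~(χ <-> φ) = ~1/3 = 0
~χ = ~2/3 = 0
~~χ = ~0 = 1
~(χ <-> φ) <-> ~~χ = 0 <-> 1 = 0
φ -> ψ = 1/3 -> 1/3 = 1
ψ -> χ = 1/3 -> 2/3 = 1
(ψ -> χ) -> ψ = 1 -> 1/3 = 1/3
(φ -> ψ) | ((ψ -> χ) -> ψ) = 1 | 1/3 = 1
(~(χ <-> φ) <-> ~~χ) -> ((φ -> ψ) | ((ψ -> χ) -> ψ)) = 0 -> 1 = 1
φ -> ψ = 1/3 -> 1/3 = 1
(φ -> ψ) | χ = 1 | 2/3 = 1
~φ = ~1/3 = 0
~ψ = ~1/3 = 0
~φ | ~ψ = 0 | 0 = 0
((φ -> ψ) | χ) -> (~φ | ~ψ) = 1 -> 0 = 0
~ψ = ~1/3 = 0
χ -> ψ = 2/3 -> 1/3 = 1/3
~ψ -> (χ -> ψ) = 0 -> 1/3 = 1
(((φ -> ψ) | χ) -> (~φ | ~ψ)) -> (~ψ -> (χ -> ψ)) = 0 -> 1 = 1
((~(χ <-> φ) <-> ~~χ) -> ((φ -> ψ) | ((ψ -> χ) -> ψ))) | ((((φ -> ψ) | χ) -> (~φ | ~ψ)) -> (~ψ -> (χ -> ψ))) = 1 | 1 = 1
~ψ = ~1/3 = 0
χ <-> χ = 2/3 <-> 2/3 = 1
~ψ -> (χ <-> χ) = 0 -> 1 = 1
φ -> (~ψ -> (χ <-> χ)) = 1/3 -> 1 = 1
φ | χ = 1/3 | 2/3 = 2/3
ψ -> (φ | χ) = 1/3 -> 2/3 = 1
~(ψ -> (φ | χ)) = ~1 = 0
~ψ = ~1/3 = 0
~(ψ -> (φ | χ)) -> ~ψ = 0 -> 0 = 1
(φ -> (~ψ -> (χ <-> χ))) -> (~(ψ -> (φ | χ)) -> ~ψ) = 1 -> 1 = 1
(((~(χ <-> φ) <-> ~~χ) -> ((φ -> ψ) | ((ψ -> χ) -> ψ))) | ((((φ -> ψ) | χ) -> (~φ | ~ψ)) -> (~ψ -> (χ -> ψ)))) -> ((φ -> (~ψ -> (χ <-> χ))) -> (~(ψ -> (φ | χ)) -> ~ψ)) = 1 -> 1 = 1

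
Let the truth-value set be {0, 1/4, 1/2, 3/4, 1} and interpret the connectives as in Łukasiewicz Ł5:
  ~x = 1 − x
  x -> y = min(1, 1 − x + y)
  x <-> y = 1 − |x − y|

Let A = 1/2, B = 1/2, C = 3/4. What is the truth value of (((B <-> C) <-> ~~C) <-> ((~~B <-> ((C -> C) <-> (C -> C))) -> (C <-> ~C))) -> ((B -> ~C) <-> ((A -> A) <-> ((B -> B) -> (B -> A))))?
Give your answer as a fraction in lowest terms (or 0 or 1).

3/4

B <-> C = 1/2 <-> 3/4 = 3/4
~C = ~3/4 = 1/4
~~C = ~1/4 = 3/4
(B <-> C) <-> ~~C = 3/4 <-> 3/4 = 1
~B = ~1/2 = 1/2
~~B = ~1/2 = 1/2
C -> C = 3/4 -> 3/4 = 1
C -> C = 3/4 -> 3/4 = 1
(C -> C) <-> (C -> C) = 1 <-> 1 = 1
~~B <-> ((C -> C) <-> (C -> C)) = 1/2 <-> 1 = 1/2
~C = ~3/4 = 1/4
C <-> ~C = 3/4 <-> 1/4 = 1/2
(~~B <-> ((C -> C) <-> (C -> C))) -> (C <-> ~C) = 1/2 -> 1/2 = 1
((B <-> C) <-> ~~C) <-> ((~~B <-> ((C -> C) <-> (C -> C))) -> (C <-> ~C)) = 1 <-> 1 = 1
~C = ~3/4 = 1/4
B -> ~C = 1/2 -> 1/4 = 3/4
A -> A = 1/2 -> 1/2 = 1
B -> B = 1/2 -> 1/2 = 1
B -> A = 1/2 -> 1/2 = 1
(B -> B) -> (B -> A) = 1 -> 1 = 1
(A -> A) <-> ((B -> B) -> (B -> A)) = 1 <-> 1 = 1
(B -> ~C) <-> ((A -> A) <-> ((B -> B) -> (B -> A))) = 3/4 <-> 1 = 3/4
(((B <-> C) <-> ~~C) <-> ((~~B <-> ((C -> C) <-> (C -> C))) -> (C <-> ~C))) -> ((B -> ~C) <-> ((A -> A) <-> ((B -> B) -> (B -> A)))) = 1 -> 3/4 = 3/4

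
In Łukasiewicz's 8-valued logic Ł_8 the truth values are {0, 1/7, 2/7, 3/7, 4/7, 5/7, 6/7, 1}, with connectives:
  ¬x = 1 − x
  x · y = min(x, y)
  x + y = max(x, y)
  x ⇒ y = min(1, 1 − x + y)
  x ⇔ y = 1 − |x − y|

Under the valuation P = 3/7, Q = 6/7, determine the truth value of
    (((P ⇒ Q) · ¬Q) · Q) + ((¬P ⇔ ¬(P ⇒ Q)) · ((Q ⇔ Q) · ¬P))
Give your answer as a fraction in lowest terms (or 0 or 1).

3/7

P ⇒ Q = 3/7 ⇒ 6/7 = 1
¬Q = ¬6/7 = 1/7
(P ⇒ Q) · ¬Q = 1 · 1/7 = 1/7
((P ⇒ Q) · ¬Q) · Q = 1/7 · 6/7 = 1/7
¬P = ¬3/7 = 4/7
P ⇒ Q = 3/7 ⇒ 6/7 = 1
¬(P ⇒ Q) = ¬1 = 0
¬P ⇔ ¬(P ⇒ Q) = 4/7 ⇔ 0 = 3/7
Q ⇔ Q = 6/7 ⇔ 6/7 = 1
¬P = ¬3/7 = 4/7
(Q ⇔ Q) · ¬P = 1 · 4/7 = 4/7
(¬P ⇔ ¬(P ⇒ Q)) · ((Q ⇔ Q) · ¬P) = 3/7 · 4/7 = 3/7
(((P ⇒ Q) · ¬Q) · Q) + ((¬P ⇔ ¬(P ⇒ Q)) · ((Q ⇔ Q) · ¬P)) = 1/7 + 3/7 = 3/7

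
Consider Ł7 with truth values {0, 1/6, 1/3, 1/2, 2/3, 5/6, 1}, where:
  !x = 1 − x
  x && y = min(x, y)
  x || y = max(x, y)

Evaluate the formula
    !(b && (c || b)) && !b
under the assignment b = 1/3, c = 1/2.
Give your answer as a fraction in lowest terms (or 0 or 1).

c || b = 1/2 || 1/3 = 1/2
b && (c || b) = 1/3 && 1/2 = 1/3
!(b && (c || b)) = !1/3 = 2/3
!b = !1/3 = 2/3
!(b && (c || b)) && !b = 2/3 && 2/3 = 2/3

2/3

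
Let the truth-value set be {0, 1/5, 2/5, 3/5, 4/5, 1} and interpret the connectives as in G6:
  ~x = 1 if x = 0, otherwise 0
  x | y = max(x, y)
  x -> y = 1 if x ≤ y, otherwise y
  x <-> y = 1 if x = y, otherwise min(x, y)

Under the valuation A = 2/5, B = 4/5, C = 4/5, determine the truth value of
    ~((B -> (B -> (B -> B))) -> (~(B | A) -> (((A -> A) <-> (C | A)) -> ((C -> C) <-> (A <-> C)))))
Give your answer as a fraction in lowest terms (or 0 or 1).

0

B -> B = 4/5 -> 4/5 = 1
B -> (B -> B) = 4/5 -> 1 = 1
B -> (B -> (B -> B)) = 4/5 -> 1 = 1
B | A = 4/5 | 2/5 = 4/5
~(B | A) = ~4/5 = 0
A -> A = 2/5 -> 2/5 = 1
C | A = 4/5 | 2/5 = 4/5
(A -> A) <-> (C | A) = 1 <-> 4/5 = 4/5
C -> C = 4/5 -> 4/5 = 1
A <-> C = 2/5 <-> 4/5 = 2/5
(C -> C) <-> (A <-> C) = 1 <-> 2/5 = 2/5
((A -> A) <-> (C | A)) -> ((C -> C) <-> (A <-> C)) = 4/5 -> 2/5 = 2/5
~(B | A) -> (((A -> A) <-> (C | A)) -> ((C -> C) <-> (A <-> C))) = 0 -> 2/5 = 1
(B -> (B -> (B -> B))) -> (~(B | A) -> (((A -> A) <-> (C | A)) -> ((C -> C) <-> (A <-> C)))) = 1 -> 1 = 1
~((B -> (B -> (B -> B))) -> (~(B | A) -> (((A -> A) <-> (C | A)) -> ((C -> C) <-> (A <-> C))))) = ~1 = 0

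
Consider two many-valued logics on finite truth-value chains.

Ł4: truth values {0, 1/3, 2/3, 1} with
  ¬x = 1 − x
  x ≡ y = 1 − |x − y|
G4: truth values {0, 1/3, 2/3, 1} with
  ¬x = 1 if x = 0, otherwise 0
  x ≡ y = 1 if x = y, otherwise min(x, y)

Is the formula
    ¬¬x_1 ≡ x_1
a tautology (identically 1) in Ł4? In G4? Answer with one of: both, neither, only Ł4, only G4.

only Ł4

In Ł4: every assignment gives 1 — tautology.
In G4: at x_1 = 1/3 the value is 1/3 — not a tautology.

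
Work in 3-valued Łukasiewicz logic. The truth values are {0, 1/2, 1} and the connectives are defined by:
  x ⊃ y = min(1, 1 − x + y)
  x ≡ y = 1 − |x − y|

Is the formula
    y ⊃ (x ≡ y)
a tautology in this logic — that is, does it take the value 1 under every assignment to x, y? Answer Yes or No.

No

Counterexample: take x = 0, y = 1.
x ≡ y = 0 ≡ 1 = 0
y ⊃ (x ≡ y) = 1 ⊃ 0 = 0
This gives 0 ≠ 1.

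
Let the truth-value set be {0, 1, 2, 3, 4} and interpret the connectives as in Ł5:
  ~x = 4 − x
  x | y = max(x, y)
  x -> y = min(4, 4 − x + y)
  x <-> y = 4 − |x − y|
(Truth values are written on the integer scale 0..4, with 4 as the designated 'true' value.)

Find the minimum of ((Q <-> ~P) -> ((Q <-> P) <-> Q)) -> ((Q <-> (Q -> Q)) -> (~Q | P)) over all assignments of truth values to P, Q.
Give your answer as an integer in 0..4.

Take P = 2, Q = 4:
~P = ~2 = 2
Q <-> ~P = 4 <-> 2 = 2
Q <-> P = 4 <-> 2 = 2
(Q <-> P) <-> Q = 2 <-> 4 = 2
(Q <-> ~P) -> ((Q <-> P) <-> Q) = 2 -> 2 = 4
Q -> Q = 4 -> 4 = 4
Q <-> (Q -> Q) = 4 <-> 4 = 4
~Q = ~4 = 0
~Q | P = 0 | 2 = 2
(Q <-> (Q -> Q)) -> (~Q | P) = 4 -> 2 = 2
((Q <-> ~P) -> ((Q <-> P) <-> Q)) -> ((Q <-> (Q -> Q)) -> (~Q | P)) = 4 -> 2 = 2
No assignment yields a value below 2, so this is the minimum.

2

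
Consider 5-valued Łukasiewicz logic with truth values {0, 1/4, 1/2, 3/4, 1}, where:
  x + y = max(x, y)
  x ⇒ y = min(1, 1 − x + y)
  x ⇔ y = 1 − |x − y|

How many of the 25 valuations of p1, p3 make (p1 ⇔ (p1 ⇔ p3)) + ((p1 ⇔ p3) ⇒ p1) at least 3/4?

18

value 1: 13 assignments (counts)
value 3/4: 5 assignments (counts)
value 1/2: 4 assignments
value 1/4: 2 assignments
value 0: 1 assignment
So 18 of the 25 assignments meet the threshold.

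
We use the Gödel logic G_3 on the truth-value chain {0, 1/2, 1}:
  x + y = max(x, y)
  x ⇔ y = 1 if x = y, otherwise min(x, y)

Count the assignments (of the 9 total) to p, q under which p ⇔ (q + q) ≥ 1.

3

p = 0, q = 0 ↦ 1  ≥
p = 0, q = 1/2 ↦ 0  <
p = 0, q = 1 ↦ 0  <
p = 1/2, q = 0 ↦ 0  <
p = 1/2, q = 1/2 ↦ 1  ≥
p = 1/2, q = 1 ↦ 1/2  <
p = 1, q = 0 ↦ 0  <
p = 1, q = 1/2 ↦ 1/2  <
p = 1, q = 1 ↦ 1  ≥
So 3 of the 9 assignments meet the threshold.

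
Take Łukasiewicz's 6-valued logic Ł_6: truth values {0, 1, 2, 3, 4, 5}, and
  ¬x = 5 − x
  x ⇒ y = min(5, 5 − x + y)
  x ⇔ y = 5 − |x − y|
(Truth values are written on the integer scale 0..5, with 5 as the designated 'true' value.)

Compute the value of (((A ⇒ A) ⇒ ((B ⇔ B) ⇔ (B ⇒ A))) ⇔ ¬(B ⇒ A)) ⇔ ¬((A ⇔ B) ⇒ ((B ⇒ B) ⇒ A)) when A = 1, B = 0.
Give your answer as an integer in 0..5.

2

A ⇒ A = 1 ⇒ 1 = 5
B ⇔ B = 0 ⇔ 0 = 5
B ⇒ A = 0 ⇒ 1 = 5
(B ⇔ B) ⇔ (B ⇒ A) = 5 ⇔ 5 = 5
(A ⇒ A) ⇒ ((B ⇔ B) ⇔ (B ⇒ A)) = 5 ⇒ 5 = 5
B ⇒ A = 0 ⇒ 1 = 5
¬(B ⇒ A) = ¬5 = 0
((A ⇒ A) ⇒ ((B ⇔ B) ⇔ (B ⇒ A))) ⇔ ¬(B ⇒ A) = 5 ⇔ 0 = 0
A ⇔ B = 1 ⇔ 0 = 4
B ⇒ B = 0 ⇒ 0 = 5
(B ⇒ B) ⇒ A = 5 ⇒ 1 = 1
(A ⇔ B) ⇒ ((B ⇒ B) ⇒ A) = 4 ⇒ 1 = 2
¬((A ⇔ B) ⇒ ((B ⇒ B) ⇒ A)) = ¬2 = 3
(((A ⇒ A) ⇒ ((B ⇔ B) ⇔ (B ⇒ A))) ⇔ ¬(B ⇒ A)) ⇔ ¬((A ⇔ B) ⇒ ((B ⇒ B) ⇒ A)) = 0 ⇔ 3 = 2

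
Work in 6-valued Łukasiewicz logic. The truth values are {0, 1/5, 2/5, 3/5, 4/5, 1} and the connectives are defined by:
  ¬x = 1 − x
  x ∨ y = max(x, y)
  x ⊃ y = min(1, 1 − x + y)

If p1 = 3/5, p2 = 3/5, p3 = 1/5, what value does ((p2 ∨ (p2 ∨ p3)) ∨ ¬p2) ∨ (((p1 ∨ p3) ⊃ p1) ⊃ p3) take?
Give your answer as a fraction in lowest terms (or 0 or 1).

p2 ∨ p3 = 3/5 ∨ 1/5 = 3/5
p2 ∨ (p2 ∨ p3) = 3/5 ∨ 3/5 = 3/5
¬p2 = ¬3/5 = 2/5
(p2 ∨ (p2 ∨ p3)) ∨ ¬p2 = 3/5 ∨ 2/5 = 3/5
p1 ∨ p3 = 3/5 ∨ 1/5 = 3/5
(p1 ∨ p3) ⊃ p1 = 3/5 ⊃ 3/5 = 1
((p1 ∨ p3) ⊃ p1) ⊃ p3 = 1 ⊃ 1/5 = 1/5
((p2 ∨ (p2 ∨ p3)) ∨ ¬p2) ∨ (((p1 ∨ p3) ⊃ p1) ⊃ p3) = 3/5 ∨ 1/5 = 3/5

3/5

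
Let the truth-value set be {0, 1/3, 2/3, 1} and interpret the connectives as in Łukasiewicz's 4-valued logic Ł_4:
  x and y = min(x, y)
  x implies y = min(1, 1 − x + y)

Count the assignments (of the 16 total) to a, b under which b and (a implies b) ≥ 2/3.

a = 0, b = 0 ↦ 0  <
a = 0, b = 1/3 ↦ 1/3  <
a = 0, b = 2/3 ↦ 2/3  ≥
a = 0, b = 1 ↦ 1  ≥
a = 1/3, b = 0 ↦ 0  <
a = 1/3, b = 1/3 ↦ 1/3  <
a = 1/3, b = 2/3 ↦ 2/3  ≥
a = 1/3, b = 1 ↦ 1  ≥
a = 2/3, b = 0 ↦ 0  <
a = 2/3, b = 1/3 ↦ 1/3  <
a = 2/3, b = 2/3 ↦ 2/3  ≥
a = 2/3, b = 1 ↦ 1  ≥
a = 1, b = 0 ↦ 0  <
a = 1, b = 1/3 ↦ 1/3  <
a = 1, b = 2/3 ↦ 2/3  ≥
a = 1, b = 1 ↦ 1  ≥
So 8 of the 16 assignments meet the threshold.

8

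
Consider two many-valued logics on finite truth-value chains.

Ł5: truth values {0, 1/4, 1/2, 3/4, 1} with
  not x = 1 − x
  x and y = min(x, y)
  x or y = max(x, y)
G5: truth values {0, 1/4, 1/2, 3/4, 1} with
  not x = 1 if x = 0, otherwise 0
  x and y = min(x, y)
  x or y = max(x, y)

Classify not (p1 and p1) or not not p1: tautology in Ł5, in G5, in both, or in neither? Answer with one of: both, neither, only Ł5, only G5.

In Ł5: at p1 = 1/4 the value is 3/4 — not a tautology.
In G5: every assignment gives 1 — tautology.

only G5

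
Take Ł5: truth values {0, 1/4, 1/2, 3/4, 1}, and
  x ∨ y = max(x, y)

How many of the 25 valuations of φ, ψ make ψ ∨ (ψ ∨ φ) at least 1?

9

value 1: 9 assignments (counts)
value 3/4: 7 assignments
value 1/2: 5 assignments
value 1/4: 3 assignments
value 0: 1 assignment
So 9 of the 25 assignments meet the threshold.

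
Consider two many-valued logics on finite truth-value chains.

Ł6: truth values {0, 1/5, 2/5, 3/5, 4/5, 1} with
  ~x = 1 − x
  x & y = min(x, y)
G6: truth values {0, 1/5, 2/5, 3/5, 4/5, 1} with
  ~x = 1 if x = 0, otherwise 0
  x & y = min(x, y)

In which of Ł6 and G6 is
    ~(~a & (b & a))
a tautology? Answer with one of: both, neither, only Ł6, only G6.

only G6

In Ł6: at a = 1/5, b = 1/5 the value is 4/5 — not a tautology.
In G6: every assignment gives 1 — tautology.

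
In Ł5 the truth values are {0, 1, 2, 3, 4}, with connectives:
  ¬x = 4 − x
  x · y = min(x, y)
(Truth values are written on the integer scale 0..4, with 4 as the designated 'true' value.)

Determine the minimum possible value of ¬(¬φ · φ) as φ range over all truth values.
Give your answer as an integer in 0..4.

2

Take φ = 2:
¬φ = ¬2 = 2
¬φ · φ = 2 · 2 = 2
¬(¬φ · φ) = ¬2 = 2
No assignment yields a value below 2, so this is the minimum.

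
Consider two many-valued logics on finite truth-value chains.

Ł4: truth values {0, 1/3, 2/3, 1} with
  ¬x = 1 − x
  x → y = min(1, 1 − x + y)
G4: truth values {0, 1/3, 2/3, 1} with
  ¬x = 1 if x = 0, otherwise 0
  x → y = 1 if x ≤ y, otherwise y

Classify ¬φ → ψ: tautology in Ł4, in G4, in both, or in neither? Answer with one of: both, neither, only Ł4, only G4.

In Ł4: at φ = 0, ψ = 0 the value is 0 — not a tautology.
In G4: at φ = 0, ψ = 0 the value is 0 — not a tautology.

neither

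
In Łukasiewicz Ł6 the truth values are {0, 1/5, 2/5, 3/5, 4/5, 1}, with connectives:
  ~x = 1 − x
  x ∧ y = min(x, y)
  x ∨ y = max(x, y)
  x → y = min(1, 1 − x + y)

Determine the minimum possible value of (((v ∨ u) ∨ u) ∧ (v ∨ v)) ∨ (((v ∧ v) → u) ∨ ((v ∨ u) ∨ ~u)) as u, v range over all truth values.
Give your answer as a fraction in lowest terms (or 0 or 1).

Take u = 1/5, v = 2/5:
v ∨ u = 2/5 ∨ 1/5 = 2/5
(v ∨ u) ∨ u = 2/5 ∨ 1/5 = 2/5
v ∨ v = 2/5 ∨ 2/5 = 2/5
((v ∨ u) ∨ u) ∧ (v ∨ v) = 2/5 ∧ 2/5 = 2/5
v ∧ v = 2/5 ∧ 2/5 = 2/5
(v ∧ v) → u = 2/5 → 1/5 = 4/5
v ∨ u = 2/5 ∨ 1/5 = 2/5
~u = ~1/5 = 4/5
(v ∨ u) ∨ ~u = 2/5 ∨ 4/5 = 4/5
((v ∧ v) → u) ∨ ((v ∨ u) ∨ ~u) = 4/5 ∨ 4/5 = 4/5
(((v ∨ u) ∨ u) ∧ (v ∨ v)) ∨ (((v ∧ v) → u) ∨ ((v ∨ u) ∨ ~u)) = 2/5 ∨ 4/5 = 4/5
No assignment yields a value below 4/5, so this is the minimum.

4/5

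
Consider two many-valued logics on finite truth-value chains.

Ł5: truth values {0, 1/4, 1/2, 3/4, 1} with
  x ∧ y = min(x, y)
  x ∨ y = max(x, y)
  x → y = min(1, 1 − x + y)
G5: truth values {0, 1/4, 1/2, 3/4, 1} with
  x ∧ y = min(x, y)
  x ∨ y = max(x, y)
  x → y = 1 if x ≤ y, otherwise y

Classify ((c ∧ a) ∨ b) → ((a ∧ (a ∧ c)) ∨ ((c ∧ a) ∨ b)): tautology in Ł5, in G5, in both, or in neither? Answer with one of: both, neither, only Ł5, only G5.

both

In Ł5: every assignment gives 1 — tautology.
In G5: every assignment gives 1 — tautology.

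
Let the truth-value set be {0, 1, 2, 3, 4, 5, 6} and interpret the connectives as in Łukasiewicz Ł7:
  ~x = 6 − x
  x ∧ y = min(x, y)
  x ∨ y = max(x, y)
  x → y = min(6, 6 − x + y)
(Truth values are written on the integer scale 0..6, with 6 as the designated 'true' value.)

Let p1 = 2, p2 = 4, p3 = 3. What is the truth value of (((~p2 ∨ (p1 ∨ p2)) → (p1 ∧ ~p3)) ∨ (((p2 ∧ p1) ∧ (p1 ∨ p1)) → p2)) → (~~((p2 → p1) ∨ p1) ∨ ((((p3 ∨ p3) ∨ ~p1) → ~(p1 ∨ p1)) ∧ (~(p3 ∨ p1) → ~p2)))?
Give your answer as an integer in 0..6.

~p2 = ~4 = 2
p1 ∨ p2 = 2 ∨ 4 = 4
~p2 ∨ (p1 ∨ p2) = 2 ∨ 4 = 4
~p3 = ~3 = 3
p1 ∧ ~p3 = 2 ∧ 3 = 2
(~p2 ∨ (p1 ∨ p2)) → (p1 ∧ ~p3) = 4 → 2 = 4
p2 ∧ p1 = 4 ∧ 2 = 2
p1 ∨ p1 = 2 ∨ 2 = 2
(p2 ∧ p1) ∧ (p1 ∨ p1) = 2 ∧ 2 = 2
((p2 ∧ p1) ∧ (p1 ∨ p1)) → p2 = 2 → 4 = 6
((~p2 ∨ (p1 ∨ p2)) → (p1 ∧ ~p3)) ∨ (((p2 ∧ p1) ∧ (p1 ∨ p1)) → p2) = 4 ∨ 6 = 6
p2 → p1 = 4 → 2 = 4
(p2 → p1) ∨ p1 = 4 ∨ 2 = 4
~((p2 → p1) ∨ p1) = ~4 = 2
~~((p2 → p1) ∨ p1) = ~2 = 4
p3 ∨ p3 = 3 ∨ 3 = 3
~p1 = ~2 = 4
(p3 ∨ p3) ∨ ~p1 = 3 ∨ 4 = 4
p1 ∨ p1 = 2 ∨ 2 = 2
~(p1 ∨ p1) = ~2 = 4
((p3 ∨ p3) ∨ ~p1) → ~(p1 ∨ p1) = 4 → 4 = 6
p3 ∨ p1 = 3 ∨ 2 = 3
~(p3 ∨ p1) = ~3 = 3
~p2 = ~4 = 2
~(p3 ∨ p1) → ~p2 = 3 → 2 = 5
(((p3 ∨ p3) ∨ ~p1) → ~(p1 ∨ p1)) ∧ (~(p3 ∨ p1) → ~p2) = 6 ∧ 5 = 5
~~((p2 → p1) ∨ p1) ∨ ((((p3 ∨ p3) ∨ ~p1) → ~(p1 ∨ p1)) ∧ (~(p3 ∨ p1) → ~p2)) = 4 ∨ 5 = 5
(((~p2 ∨ (p1 ∨ p2)) → (p1 ∧ ~p3)) ∨ (((p2 ∧ p1) ∧ (p1 ∨ p1)) → p2)) → (~~((p2 → p1) ∨ p1) ∨ ((((p3 ∨ p3) ∨ ~p1) → ~(p1 ∨ p1)) ∧ (~(p3 ∨ p1) → ~p2))) = 6 → 5 = 5

5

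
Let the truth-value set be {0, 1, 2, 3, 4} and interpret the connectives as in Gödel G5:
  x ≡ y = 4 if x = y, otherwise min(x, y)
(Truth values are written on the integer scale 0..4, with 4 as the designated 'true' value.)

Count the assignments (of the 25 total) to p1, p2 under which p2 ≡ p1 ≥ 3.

7

value 4: 5 assignments (counts)
value 3: 2 assignments (counts)
value 2: 4 assignments
value 1: 6 assignments
value 0: 8 assignments
So 7 of the 25 assignments meet the threshold.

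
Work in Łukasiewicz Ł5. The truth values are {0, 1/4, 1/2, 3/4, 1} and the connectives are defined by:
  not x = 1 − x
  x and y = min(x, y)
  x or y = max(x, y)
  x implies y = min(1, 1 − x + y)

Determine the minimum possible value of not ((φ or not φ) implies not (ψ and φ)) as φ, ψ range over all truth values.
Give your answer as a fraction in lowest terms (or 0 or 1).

0

Take φ = 0, ψ = 0:
not φ = not 0 = 1
φ or not φ = 0 or 1 = 1
ψ and φ = 0 and 0 = 0
not (ψ and φ) = not 0 = 1
(φ or not φ) implies not (ψ and φ) = 1 implies 1 = 1
not ((φ or not φ) implies not (ψ and φ)) = not 1 = 0
No assignment yields a value below 0, so this is the minimum.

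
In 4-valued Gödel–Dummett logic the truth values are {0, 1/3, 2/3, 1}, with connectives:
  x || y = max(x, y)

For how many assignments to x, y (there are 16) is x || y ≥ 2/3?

x = 0, y = 0 ↦ 0  <
x = 0, y = 1/3 ↦ 1/3  <
x = 0, y = 2/3 ↦ 2/3  ≥
x = 0, y = 1 ↦ 1  ≥
x = 1/3, y = 0 ↦ 1/3  <
x = 1/3, y = 1/3 ↦ 1/3  <
x = 1/3, y = 2/3 ↦ 2/3  ≥
x = 1/3, y = 1 ↦ 1  ≥
x = 2/3, y = 0 ↦ 2/3  ≥
x = 2/3, y = 1/3 ↦ 2/3  ≥
x = 2/3, y = 2/3 ↦ 2/3  ≥
x = 2/3, y = 1 ↦ 1  ≥
x = 1, y = 0 ↦ 1  ≥
x = 1, y = 1/3 ↦ 1  ≥
x = 1, y = 2/3 ↦ 1  ≥
x = 1, y = 1 ↦ 1  ≥
So 12 of the 16 assignments meet the threshold.

12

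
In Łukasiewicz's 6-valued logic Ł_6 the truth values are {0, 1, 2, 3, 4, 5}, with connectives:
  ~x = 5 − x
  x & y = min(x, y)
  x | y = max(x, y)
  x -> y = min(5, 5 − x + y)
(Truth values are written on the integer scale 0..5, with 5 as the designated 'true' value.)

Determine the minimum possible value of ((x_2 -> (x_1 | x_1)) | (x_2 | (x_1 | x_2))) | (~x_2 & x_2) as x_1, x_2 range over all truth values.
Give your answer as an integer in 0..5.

3

Take x_1 = 0, x_2 = 2:
x_1 | x_1 = 0 | 0 = 0
x_2 -> (x_1 | x_1) = 2 -> 0 = 3
x_1 | x_2 = 0 | 2 = 2
x_2 | (x_1 | x_2) = 2 | 2 = 2
(x_2 -> (x_1 | x_1)) | (x_2 | (x_1 | x_2)) = 3 | 2 = 3
~x_2 = ~2 = 3
~x_2 & x_2 = 3 & 2 = 2
((x_2 -> (x_1 | x_1)) | (x_2 | (x_1 | x_2))) | (~x_2 & x_2) = 3 | 2 = 3
No assignment yields a value below 3, so this is the minimum.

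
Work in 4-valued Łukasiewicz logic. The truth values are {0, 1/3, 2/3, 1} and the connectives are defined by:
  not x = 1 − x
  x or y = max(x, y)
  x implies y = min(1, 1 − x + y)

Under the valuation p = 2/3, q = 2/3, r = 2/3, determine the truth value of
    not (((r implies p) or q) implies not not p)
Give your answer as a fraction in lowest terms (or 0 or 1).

r implies p = 2/3 implies 2/3 = 1
(r implies p) or q = 1 or 2/3 = 1
not p = not 2/3 = 1/3
not not p = not 1/3 = 2/3
((r implies p) or q) implies not not p = 1 implies 2/3 = 2/3
not (((r implies p) or q) implies not not p) = not 2/3 = 1/3

1/3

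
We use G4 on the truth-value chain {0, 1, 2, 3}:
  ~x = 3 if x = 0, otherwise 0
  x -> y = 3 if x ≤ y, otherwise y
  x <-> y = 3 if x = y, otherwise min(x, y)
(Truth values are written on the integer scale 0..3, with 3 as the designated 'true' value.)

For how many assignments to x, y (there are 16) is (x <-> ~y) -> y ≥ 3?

11

x = 0, y = 0 ↦ 3  ≥
x = 0, y = 1 ↦ 1  <
x = 0, y = 2 ↦ 2  <
x = 0, y = 3 ↦ 3  ≥
x = 1, y = 0 ↦ 0  <
x = 1, y = 1 ↦ 3  ≥
x = 1, y = 2 ↦ 3  ≥
x = 1, y = 3 ↦ 3  ≥
x = 2, y = 0 ↦ 0  <
x = 2, y = 1 ↦ 3  ≥
x = 2, y = 2 ↦ 3  ≥
x = 2, y = 3 ↦ 3  ≥
x = 3, y = 0 ↦ 0  <
x = 3, y = 1 ↦ 3  ≥
x = 3, y = 2 ↦ 3  ≥
x = 3, y = 3 ↦ 3  ≥
So 11 of the 16 assignments meet the threshold.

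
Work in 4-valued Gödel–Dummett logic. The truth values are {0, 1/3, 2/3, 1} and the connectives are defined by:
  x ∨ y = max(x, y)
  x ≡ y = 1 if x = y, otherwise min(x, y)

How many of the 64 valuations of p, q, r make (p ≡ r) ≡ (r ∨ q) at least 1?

value 1: 17 assignments (counts)
value 2/3: 10 assignments
value 1/3: 15 assignments
value 0: 22 assignments
So 17 of the 64 assignments meet the threshold.

17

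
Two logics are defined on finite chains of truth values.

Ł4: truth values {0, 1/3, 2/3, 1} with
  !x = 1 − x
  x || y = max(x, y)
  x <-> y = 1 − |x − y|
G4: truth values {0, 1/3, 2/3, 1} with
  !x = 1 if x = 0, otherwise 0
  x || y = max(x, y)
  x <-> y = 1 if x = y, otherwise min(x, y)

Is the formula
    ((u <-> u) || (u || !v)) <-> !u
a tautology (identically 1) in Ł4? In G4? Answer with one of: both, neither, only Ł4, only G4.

In Ł4: at u = 1/3, v = 0 the value is 2/3 — not a tautology.
In G4: at u = 1/3, v = 0 the value is 0 — not a tautology.

neither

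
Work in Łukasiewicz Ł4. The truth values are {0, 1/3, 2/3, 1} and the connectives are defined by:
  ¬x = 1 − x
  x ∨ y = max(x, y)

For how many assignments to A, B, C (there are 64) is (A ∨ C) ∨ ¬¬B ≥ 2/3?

value 1: 37 assignments (counts)
value 2/3: 19 assignments (counts)
value 1/3: 7 assignments
value 0: 1 assignment
So 56 of the 64 assignments meet the threshold.

56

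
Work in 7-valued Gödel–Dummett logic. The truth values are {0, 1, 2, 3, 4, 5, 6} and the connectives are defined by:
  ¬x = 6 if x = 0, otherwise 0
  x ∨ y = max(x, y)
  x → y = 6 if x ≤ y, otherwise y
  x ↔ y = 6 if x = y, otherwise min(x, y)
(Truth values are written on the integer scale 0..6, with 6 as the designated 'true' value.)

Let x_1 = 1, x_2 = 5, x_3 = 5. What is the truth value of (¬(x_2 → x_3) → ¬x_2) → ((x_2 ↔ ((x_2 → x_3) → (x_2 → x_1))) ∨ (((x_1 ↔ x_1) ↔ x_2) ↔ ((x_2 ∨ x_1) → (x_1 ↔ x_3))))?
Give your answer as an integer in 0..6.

x_2 → x_3 = 5 → 5 = 6
¬(x_2 → x_3) = ¬6 = 0
¬x_2 = ¬5 = 0
¬(x_2 → x_3) → ¬x_2 = 0 → 0 = 6
x_2 → x_3 = 5 → 5 = 6
x_2 → x_1 = 5 → 1 = 1
(x_2 → x_3) → (x_2 → x_1) = 6 → 1 = 1
x_2 ↔ ((x_2 → x_3) → (x_2 → x_1)) = 5 ↔ 1 = 1
x_1 ↔ x_1 = 1 ↔ 1 = 6
(x_1 ↔ x_1) ↔ x_2 = 6 ↔ 5 = 5
x_2 ∨ x_1 = 5 ∨ 1 = 5
x_1 ↔ x_3 = 1 ↔ 5 = 1
(x_2 ∨ x_1) → (x_1 ↔ x_3) = 5 → 1 = 1
((x_1 ↔ x_1) ↔ x_2) ↔ ((x_2 ∨ x_1) → (x_1 ↔ x_3)) = 5 ↔ 1 = 1
(x_2 ↔ ((x_2 → x_3) → (x_2 → x_1))) ∨ (((x_1 ↔ x_1) ↔ x_2) ↔ ((x_2 ∨ x_1) → (x_1 ↔ x_3))) = 1 ∨ 1 = 1
(¬(x_2 → x_3) → ¬x_2) → ((x_2 ↔ ((x_2 → x_3) → (x_2 → x_1))) ∨ (((x_1 ↔ x_1) ↔ x_2) ↔ ((x_2 ∨ x_1) → (x_1 ↔ x_3)))) = 6 → 1 = 1

1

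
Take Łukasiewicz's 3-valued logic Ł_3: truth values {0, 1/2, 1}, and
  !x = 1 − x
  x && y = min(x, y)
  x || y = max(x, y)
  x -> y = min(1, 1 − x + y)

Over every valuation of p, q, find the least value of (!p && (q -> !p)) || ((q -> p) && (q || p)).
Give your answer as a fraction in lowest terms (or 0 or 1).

1/2

Take p = 1/2, q = 0:
!p = !1/2 = 1/2
!p = !1/2 = 1/2
q -> !p = 0 -> 1/2 = 1
!p && (q -> !p) = 1/2 && 1 = 1/2
q -> p = 0 -> 1/2 = 1
q || p = 0 || 1/2 = 1/2
(q -> p) && (q || p) = 1 && 1/2 = 1/2
(!p && (q -> !p)) || ((q -> p) && (q || p)) = 1/2 || 1/2 = 1/2
No assignment yields a value below 1/2, so this is the minimum.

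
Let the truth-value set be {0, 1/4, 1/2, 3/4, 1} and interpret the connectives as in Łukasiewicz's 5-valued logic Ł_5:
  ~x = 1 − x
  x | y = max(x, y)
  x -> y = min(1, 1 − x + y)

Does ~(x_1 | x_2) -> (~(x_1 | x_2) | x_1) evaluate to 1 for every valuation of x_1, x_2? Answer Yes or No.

Yes

At x_1 = 0, x_2 = 3/4, for instance:
x_1 | x_2 = 0 | 3/4 = 3/4
~(x_1 | x_2) = ~3/4 = 1/4
~(x_1 | x_2) | x_1 = 1/4 | 0 = 1/4
~(x_1 | x_2) -> (~(x_1 | x_2) | x_1) = 1/4 -> 1/4 = 1
and checking the remaining 24 assignments likewise gives ≥ 1 in every case.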